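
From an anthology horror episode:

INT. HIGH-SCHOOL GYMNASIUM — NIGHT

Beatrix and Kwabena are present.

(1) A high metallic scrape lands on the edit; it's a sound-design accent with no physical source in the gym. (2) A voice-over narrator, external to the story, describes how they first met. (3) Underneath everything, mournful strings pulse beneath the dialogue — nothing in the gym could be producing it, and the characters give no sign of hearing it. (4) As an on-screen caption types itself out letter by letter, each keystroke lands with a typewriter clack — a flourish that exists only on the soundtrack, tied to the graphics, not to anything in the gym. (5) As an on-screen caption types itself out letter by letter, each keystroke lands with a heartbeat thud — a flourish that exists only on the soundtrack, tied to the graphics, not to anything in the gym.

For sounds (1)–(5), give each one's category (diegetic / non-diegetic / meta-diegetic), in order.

Sound (1): an editorial stinger — it belongs to the cut, not the story world, so non-diegetic.
(2) is non-diegetic: commentary laid over the scene from outside the fiction.
(3) nothing in the gym produces it and the characters don't hear it — pure soundtrack → non-diegetic.
(4) is non-diegetic: sound married to a title/caption — outside the diegesis by definition.
Sound (5): the caption isn't part of the story world, so neither is the sound tied to it, so non-diegetic.

non-diegetic, non-diegetic, non-diegetic, non-diegetic, non-diegetic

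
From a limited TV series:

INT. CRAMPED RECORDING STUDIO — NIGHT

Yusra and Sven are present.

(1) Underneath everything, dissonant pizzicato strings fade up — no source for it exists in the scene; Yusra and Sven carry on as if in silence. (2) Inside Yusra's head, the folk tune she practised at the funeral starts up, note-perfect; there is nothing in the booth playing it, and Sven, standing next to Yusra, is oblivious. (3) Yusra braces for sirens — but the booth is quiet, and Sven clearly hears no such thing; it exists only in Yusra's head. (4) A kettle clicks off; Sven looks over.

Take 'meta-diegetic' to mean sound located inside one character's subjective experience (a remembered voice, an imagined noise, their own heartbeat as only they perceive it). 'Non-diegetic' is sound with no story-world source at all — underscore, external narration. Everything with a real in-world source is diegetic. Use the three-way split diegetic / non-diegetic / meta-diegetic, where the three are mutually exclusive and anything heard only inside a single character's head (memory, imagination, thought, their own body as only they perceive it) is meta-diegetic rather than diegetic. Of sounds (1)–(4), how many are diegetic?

(1) is non-diegetic: it has no source in the story world and no character can hear it — it's underscore.
(2) remembered music, private to Yusra — Sven is oblivious because it isn't in the room → meta-diegetic.
(3) Yusra alone 'hears' it — an imagined sound, not present in the space → meta-diegetic.
(4) the sound comes from a kettle physically present in the location → diegetic.
Diegetic: (4) — that's 1.

1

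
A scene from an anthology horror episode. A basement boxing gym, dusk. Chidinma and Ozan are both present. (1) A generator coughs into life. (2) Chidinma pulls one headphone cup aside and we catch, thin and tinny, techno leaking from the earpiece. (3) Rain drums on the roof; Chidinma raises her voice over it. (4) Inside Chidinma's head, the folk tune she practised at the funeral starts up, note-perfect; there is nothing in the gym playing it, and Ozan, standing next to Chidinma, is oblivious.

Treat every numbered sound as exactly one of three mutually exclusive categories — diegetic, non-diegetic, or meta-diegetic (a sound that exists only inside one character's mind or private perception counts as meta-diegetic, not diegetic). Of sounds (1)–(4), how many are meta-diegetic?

Sound (1): the sound comes from a generator physically present in the location, so diegetic.
Sound (2): the earpiece is a real device on Chidinma's head — source music, so diegetic.
(3) rain is part of the location's real environment → diegetic.
(4) is meta-diegetic: the music is a memory playing inside Chidinma's mind alone; no real-world source, Ozan can't hear it.
So 1 of the 4 is meta-diegetic: (4).

1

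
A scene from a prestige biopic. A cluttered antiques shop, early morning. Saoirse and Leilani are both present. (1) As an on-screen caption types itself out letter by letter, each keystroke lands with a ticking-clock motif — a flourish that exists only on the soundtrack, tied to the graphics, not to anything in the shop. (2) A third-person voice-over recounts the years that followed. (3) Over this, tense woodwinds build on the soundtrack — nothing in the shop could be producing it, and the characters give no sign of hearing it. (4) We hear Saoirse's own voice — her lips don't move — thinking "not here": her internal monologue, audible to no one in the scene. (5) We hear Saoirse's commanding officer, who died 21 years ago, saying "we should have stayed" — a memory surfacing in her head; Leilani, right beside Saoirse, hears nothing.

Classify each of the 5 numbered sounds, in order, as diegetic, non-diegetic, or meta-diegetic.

(1) is non-diegetic: sound married to a title/caption — outside the diegesis by definition.
Sound (2): the narrator exists outside the story world, addressing only the audience, so non-diegetic.
(3) is non-diegetic: nothing in the shop produces it and the characters don't hear it — pure soundtrack.
Sound (4): it's Saoirse's unspoken thought, heard only by the audience via her subjectivity, so meta-diegetic.
Sound (5): a remembered line, private to Saoirse — not present in the room, not audible to Leilani, so meta-diegetic.

non-diegetic, non-diegetic, non-diegetic, meta-diegetic, meta-diegetic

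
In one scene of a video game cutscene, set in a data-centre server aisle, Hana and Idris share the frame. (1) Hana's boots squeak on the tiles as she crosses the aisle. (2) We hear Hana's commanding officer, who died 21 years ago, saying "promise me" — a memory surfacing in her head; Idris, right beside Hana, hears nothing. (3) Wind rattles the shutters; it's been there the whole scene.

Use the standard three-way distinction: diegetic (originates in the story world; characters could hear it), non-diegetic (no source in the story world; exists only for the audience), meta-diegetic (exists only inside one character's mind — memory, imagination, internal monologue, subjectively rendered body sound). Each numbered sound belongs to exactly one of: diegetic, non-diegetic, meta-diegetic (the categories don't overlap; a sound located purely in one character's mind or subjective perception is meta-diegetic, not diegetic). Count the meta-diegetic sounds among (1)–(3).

1

(1) Hana's footsteps are produced in the story world → diegetic.
(2) is meta-diegetic: a remembered line, private to Hana — not present in the room, not audible to Idris.
Sound (3): it's the actual ambient sound of the location, so diegetic.
So 1 of the 3 is meta-diegetic: (2).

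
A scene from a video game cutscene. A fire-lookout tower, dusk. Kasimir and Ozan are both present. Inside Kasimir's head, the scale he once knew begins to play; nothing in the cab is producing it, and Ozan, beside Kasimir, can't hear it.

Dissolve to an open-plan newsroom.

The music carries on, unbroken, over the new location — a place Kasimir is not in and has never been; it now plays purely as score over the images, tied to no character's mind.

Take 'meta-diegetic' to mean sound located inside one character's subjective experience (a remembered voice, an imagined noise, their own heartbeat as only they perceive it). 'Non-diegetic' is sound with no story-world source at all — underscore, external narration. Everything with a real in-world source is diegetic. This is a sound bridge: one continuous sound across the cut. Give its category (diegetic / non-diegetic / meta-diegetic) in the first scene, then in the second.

Scene one: the music exists only inside Kasimir's mind; Ozan can't hear it → meta-diegetic.
Scene two: it's detached from Kasimir entirely and plays over unrelated images with no in-world source — conventional underscore → non-diegetic.

meta-diegetic, non-diegetic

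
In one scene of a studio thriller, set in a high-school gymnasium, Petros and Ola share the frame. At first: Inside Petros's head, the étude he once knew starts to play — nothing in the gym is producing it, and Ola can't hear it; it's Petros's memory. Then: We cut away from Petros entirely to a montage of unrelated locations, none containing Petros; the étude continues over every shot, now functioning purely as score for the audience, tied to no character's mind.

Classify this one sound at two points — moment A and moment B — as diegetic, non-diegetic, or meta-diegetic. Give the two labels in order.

Moment A: the music lives inside Petros's mind alone; Ola can't hear it → meta-diegetic.
Moment B: once it plays over shots Petros isn't in, detached from any character's subjectivity, it's conventional underscore → non-diegetic.

meta-diegetic, non-diegetic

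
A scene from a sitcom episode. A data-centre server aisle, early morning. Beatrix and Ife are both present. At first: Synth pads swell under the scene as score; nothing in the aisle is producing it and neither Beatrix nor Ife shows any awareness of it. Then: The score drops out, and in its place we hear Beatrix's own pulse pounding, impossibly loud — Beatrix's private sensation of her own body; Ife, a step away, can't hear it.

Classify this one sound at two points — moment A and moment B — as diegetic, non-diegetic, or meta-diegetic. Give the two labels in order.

non-diegetic, meta-diegetic

Moment A: underscore with no in-world source, inaudible to the characters → non-diegetic.
Moment B: the body sound is Beatrix's subjective perception alone — Ife can't hear it → meta-diegetic.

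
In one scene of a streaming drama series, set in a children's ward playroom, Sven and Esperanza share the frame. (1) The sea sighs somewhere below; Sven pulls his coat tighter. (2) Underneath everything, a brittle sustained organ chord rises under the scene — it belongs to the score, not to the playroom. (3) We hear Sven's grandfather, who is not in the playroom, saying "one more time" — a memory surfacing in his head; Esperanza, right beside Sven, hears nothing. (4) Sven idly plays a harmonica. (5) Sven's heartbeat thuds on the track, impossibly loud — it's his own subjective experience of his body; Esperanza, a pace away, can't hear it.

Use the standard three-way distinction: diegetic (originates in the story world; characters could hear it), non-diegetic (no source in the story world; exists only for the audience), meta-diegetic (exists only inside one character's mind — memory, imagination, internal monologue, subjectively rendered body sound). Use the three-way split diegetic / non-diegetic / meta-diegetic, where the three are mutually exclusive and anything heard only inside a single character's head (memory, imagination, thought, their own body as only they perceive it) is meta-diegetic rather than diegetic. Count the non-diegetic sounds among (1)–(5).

1

(1) is diegetic: it's the actual ambient sound of the location.
Sound (2): score with no on-screen or off-screen source; it exists for the audience alone, so non-diegetic.
(3) the voice is a memory playing only inside Sven's mind; Esperanza can't hear it → meta-diegetic.
(4) a character is playing a harmonica on screen → diegetic.
Sound (5): point-of-audition from inside Sven's body; not a sound in the room, so meta-diegetic.
Non-diegetic: (2) — that's 1.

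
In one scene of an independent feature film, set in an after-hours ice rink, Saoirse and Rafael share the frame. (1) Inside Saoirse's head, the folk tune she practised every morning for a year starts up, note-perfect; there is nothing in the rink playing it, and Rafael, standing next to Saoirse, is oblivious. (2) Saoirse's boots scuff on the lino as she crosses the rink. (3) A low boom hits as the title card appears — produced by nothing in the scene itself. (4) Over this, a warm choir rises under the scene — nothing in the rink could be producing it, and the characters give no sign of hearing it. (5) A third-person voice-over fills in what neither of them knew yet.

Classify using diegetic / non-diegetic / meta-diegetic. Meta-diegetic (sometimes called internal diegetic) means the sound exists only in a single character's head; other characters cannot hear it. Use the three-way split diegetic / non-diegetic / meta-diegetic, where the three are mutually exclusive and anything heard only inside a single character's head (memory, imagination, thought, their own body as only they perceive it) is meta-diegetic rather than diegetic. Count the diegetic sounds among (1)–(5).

1

(1) the music is a memory playing inside Saoirse's mind alone; no real-world source, Rafael can't hear it → meta-diegetic.
Sound (2): Saoirse's footsteps are produced in the story world, so diegetic.
(3) nothing in the scene produces it; it's an accent added for the audience → non-diegetic.
(4) it has no source in the story world and no character can hear it — it's underscore → non-diegetic.
Sound (5): external voice-over — not a character, not heard by anyone in the scene, so non-diegetic.
So 1 of the 5 is diegetic: (2).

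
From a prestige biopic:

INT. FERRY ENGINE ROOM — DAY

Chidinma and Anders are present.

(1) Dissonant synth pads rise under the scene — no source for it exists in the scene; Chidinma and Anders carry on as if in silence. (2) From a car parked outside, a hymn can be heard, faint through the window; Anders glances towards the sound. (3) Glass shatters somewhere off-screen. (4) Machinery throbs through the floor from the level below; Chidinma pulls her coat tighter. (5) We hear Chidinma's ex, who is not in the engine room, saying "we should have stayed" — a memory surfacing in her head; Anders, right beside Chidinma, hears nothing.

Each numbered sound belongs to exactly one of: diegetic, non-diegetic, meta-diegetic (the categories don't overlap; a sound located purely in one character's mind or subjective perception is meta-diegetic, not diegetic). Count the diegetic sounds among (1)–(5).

Sound (1): score with no on-screen or off-screen source; it exists for the audience alone, so non-diegetic.
Sound (2): it's coming from a car parked outside — a location within the story world — and Anders reacts, so diegetic.
Sound (3): the sound comes from glass physically present in the location, so diegetic.
Sound (4): machinery is part of the location's real environment, so diegetic.
(5) is meta-diegetic: a remembered line, private to Chidinma — not present in the room, not audible to Anders.
So 3 of the 5 are diegetic: (2), (3), (4).

3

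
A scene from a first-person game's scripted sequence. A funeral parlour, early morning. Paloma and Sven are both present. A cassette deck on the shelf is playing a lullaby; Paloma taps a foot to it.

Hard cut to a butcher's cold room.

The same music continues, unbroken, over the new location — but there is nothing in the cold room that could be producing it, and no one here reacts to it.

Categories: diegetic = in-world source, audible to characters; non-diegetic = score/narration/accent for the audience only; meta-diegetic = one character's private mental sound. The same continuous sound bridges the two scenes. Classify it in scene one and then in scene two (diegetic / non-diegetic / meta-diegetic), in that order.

diegetic, non-diegetic

Scene one: a cassette deck is an on-screen source and Paloma reacts to it → diegetic.
Scene two: there is no source in the cold room and no one hears it — it's now underscore → non-diegetic.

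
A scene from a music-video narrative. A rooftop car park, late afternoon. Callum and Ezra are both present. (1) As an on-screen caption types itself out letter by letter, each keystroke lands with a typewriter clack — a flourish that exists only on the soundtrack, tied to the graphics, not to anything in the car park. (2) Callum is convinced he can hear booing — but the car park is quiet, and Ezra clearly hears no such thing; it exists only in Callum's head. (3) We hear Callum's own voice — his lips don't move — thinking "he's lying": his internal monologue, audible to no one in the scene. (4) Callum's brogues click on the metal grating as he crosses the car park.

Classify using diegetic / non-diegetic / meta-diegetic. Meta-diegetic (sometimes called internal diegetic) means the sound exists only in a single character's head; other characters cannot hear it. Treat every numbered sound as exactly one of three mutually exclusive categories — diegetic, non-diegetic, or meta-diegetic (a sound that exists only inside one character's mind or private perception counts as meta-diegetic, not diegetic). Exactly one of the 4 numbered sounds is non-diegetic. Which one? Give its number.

1

(1) is non-diegetic: it accompanies on-screen graphics, not anything inside the story world.
(2) Callum alone 'hears' it — an imagined sound, not present in the space → meta-diegetic.
(3) is meta-diegetic: Callum's thought-voice: a private mental sound no other character can hear.
(4) is diegetic: it's the physical sound of Callum moving in the space.
Only (1) is non-diegetic.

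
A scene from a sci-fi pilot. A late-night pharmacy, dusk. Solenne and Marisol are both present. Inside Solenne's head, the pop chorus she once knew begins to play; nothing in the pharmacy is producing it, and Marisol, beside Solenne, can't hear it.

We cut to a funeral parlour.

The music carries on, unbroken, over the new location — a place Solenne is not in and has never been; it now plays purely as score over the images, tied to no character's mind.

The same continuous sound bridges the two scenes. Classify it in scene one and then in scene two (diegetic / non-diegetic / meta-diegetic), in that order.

meta-diegetic, non-diegetic

Scene one: the music exists only inside Solenne's mind; Marisol can't hear it → meta-diegetic.
Scene two: it's detached from Solenne entirely and plays over unrelated images with no in-world source — conventional underscore → non-diegetic.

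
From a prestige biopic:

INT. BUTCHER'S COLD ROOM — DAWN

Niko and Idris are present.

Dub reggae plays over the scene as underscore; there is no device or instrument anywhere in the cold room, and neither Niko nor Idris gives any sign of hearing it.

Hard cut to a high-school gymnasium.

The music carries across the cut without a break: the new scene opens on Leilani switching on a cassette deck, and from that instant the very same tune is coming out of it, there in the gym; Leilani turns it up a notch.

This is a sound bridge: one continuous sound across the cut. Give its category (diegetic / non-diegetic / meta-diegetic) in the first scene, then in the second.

Scene one: there's no in-world source anywhere and no character hears it — underscore for the audience only → non-diegetic.
Scene two: once Leilani turns on a cassette deck, the music has a real source in the story world and Leilani reacts to it → diegetic.

non-diegetic, diegetic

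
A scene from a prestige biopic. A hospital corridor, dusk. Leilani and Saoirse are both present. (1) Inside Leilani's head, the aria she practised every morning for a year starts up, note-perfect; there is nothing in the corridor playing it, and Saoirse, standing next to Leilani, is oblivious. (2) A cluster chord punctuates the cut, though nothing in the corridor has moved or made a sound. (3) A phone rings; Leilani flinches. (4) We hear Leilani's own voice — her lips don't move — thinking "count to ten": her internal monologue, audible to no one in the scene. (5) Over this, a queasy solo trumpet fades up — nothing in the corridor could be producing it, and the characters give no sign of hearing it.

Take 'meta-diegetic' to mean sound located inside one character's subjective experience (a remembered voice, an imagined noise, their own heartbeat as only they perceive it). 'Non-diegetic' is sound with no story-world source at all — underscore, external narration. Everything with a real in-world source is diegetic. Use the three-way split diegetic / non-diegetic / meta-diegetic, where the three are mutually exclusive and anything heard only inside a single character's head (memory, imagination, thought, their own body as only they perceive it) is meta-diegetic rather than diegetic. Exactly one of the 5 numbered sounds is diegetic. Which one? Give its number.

(1) is meta-diegetic: the music is a memory playing inside Leilani's mind alone; no real-world source, Saoirse can't hear it.
Sound (2): an editorial stinger — it belongs to the cut, not the story world, so non-diegetic.
(3) is diegetic: the sound comes from a phone physically present in the location.
(4) is meta-diegetic: it's Leilani's unspoken thought, heard only by the audience via her subjectivity.
(5) nothing in the corridor produces it and the characters don't hear it — pure soundtrack → non-diegetic.
Only (3) is diegetic.

3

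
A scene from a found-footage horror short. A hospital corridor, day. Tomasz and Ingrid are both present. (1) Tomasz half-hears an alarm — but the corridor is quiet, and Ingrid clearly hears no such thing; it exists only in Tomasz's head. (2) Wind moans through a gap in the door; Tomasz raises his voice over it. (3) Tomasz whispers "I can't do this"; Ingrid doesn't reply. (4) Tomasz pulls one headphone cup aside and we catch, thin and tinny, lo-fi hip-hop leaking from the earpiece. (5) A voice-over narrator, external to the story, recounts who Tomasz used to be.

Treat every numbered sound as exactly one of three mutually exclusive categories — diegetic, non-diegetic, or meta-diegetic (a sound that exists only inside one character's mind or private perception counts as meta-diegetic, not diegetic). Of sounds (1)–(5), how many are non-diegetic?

Sound (1): the sound is imagined by Tomasz; nothing in the story world is producing it and Ingrid can't hear it, so meta-diegetic.
(2) is diegetic: wind is part of the location's real environment.
(3) is diegetic: spoken by a character present in the story world.
Sound (4): the earpiece is a real device on Tomasz's head — source music, so diegetic.
(5) the narrator exists outside the story world, addressing only the audience → non-diegetic.
Non-diegetic: (5) — that's 1.

1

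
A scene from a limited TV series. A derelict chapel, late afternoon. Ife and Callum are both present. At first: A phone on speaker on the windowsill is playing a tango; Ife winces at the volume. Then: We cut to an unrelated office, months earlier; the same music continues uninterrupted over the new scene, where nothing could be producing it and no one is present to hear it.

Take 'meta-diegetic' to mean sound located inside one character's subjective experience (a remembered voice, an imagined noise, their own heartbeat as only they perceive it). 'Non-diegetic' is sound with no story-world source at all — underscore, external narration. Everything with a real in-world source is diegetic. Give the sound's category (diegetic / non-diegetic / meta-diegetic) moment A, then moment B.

Moment A: a phone on speaker is a real in-scene source and Ife reacts to it → diegetic.
Moment B: there is no longer any in-world source and no one can hear it — it has become underscore → non-diegetic.

diegetic, non-diegetic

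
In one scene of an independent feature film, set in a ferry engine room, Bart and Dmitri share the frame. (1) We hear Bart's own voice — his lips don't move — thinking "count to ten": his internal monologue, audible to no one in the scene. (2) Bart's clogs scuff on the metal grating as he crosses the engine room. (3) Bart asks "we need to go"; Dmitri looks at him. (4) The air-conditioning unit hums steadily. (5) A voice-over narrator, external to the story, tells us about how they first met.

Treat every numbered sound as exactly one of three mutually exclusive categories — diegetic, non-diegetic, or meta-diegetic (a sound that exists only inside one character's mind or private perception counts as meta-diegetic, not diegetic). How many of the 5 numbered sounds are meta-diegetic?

(1) is meta-diegetic: it's Bart's unspoken thought, heard only by the audience via his subjectivity.
(2) it's the physical sound of Bart moving in the space → diegetic.
Sound (3): Bart is a character speaking aloud in the scene, so diegetic.
(4) is diegetic: ambient/room sound belonging to the story's physical space.
(5) commentary laid over the scene from outside the fiction → non-diegetic.
Meta-diegetic: (1) — that's 1.

1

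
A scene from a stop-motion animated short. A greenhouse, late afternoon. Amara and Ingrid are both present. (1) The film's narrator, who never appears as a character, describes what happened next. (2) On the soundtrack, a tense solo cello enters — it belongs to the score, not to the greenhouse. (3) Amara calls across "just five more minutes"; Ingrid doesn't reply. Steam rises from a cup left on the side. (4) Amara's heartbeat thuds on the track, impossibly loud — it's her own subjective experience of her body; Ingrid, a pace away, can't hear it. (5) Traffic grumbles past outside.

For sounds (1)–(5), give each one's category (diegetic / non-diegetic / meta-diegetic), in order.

non-diegetic, non-diegetic, diegetic, meta-diegetic, diegetic

(1) is non-diegetic: the narrator exists outside the story world, addressing only the audience.
(2) is non-diegetic: nothing in the greenhouse produces it and the characters don't hear it — pure soundtrack.
(3) is diegetic: Amara is a character speaking aloud in the scene.
(4) it's Amara's internal bodily sensation rendered as sound; only Amara 'hears' it → meta-diegetic.
(5) is diegetic: traffic is part of the location's real environment.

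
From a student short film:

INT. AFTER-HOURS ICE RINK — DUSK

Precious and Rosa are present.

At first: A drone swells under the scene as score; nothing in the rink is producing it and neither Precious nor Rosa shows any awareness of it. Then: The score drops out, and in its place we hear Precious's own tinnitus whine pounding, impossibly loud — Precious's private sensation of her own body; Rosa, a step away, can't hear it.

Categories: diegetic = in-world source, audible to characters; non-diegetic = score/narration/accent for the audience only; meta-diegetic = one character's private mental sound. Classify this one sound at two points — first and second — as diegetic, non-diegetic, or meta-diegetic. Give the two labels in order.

First: underscore with no in-world source, inaudible to the characters → non-diegetic.
Second: the body sound is Precious's subjective perception alone — Rosa can't hear it → meta-diegetic.

non-diegetic, meta-diegetic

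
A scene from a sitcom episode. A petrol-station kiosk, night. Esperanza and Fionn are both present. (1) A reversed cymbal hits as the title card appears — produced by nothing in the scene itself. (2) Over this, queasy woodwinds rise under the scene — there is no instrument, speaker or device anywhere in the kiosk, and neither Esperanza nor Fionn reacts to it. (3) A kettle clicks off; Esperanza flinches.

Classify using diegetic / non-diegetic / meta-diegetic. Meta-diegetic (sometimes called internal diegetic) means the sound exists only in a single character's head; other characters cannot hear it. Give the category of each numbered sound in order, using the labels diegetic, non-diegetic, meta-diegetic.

non-diegetic, non-diegetic, diegetic

(1) nothing in the scene produces it; it's an accent added for the audience → non-diegetic.
(2) is non-diegetic: score with no on-screen or off-screen source; it exists for the audience alone.
(3) is diegetic: an in-world source (a kettle); characters could hear it.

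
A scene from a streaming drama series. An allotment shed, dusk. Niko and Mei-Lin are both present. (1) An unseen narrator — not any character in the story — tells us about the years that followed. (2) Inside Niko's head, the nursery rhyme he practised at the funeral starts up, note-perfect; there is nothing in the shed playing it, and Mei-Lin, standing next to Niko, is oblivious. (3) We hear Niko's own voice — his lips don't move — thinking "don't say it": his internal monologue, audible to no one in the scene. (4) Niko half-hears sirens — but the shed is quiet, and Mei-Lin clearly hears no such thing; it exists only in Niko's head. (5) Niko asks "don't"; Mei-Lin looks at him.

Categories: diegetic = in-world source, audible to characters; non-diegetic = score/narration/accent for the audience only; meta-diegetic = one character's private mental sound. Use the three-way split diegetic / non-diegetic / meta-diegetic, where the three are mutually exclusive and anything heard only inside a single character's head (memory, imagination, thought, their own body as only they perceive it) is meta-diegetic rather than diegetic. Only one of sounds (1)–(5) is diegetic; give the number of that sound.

Sound (1): external voice-over — not a character, not heard by anyone in the scene, so non-diegetic.
(2) remembered music, private to Niko — Mei-Lin is oblivious because it isn't in the room → meta-diegetic.
(3) is meta-diegetic: Niko's thought-voice: a private mental sound no other character can hear.
Sound (4): Niko alone 'hears' it — an imagined sound, not present in the space, so meta-diegetic.
(5) is diegetic: Niko is a character speaking aloud in the scene.
Only (5) is diegetic.

5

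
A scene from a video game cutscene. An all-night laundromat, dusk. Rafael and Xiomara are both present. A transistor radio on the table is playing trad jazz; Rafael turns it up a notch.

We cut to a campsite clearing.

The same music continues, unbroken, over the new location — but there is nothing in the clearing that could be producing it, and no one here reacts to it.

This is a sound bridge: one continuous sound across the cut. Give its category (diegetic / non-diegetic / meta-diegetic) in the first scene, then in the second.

diegetic, non-diegetic

Scene one: a transistor radio is an on-screen source and Rafael reacts to it → diegetic.
Scene two: there is no source in the clearing and no one hears it — it's now underscore → non-diegetic.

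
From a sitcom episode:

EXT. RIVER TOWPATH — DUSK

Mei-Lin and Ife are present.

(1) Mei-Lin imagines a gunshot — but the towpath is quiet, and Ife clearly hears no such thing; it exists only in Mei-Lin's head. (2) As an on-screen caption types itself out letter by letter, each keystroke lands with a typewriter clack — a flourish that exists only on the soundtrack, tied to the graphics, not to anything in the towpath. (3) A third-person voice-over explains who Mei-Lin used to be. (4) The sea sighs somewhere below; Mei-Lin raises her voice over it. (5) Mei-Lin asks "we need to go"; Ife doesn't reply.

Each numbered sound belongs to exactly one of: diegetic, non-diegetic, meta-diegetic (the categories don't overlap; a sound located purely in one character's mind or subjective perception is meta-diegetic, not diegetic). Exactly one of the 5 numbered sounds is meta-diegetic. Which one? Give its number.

(1) is meta-diegetic: subjective to Mei-Lin: the towpath is silent and Ife hears nothing.
(2) is non-diegetic: sound married to a title/caption — outside the diegesis by definition.
(3) commentary laid over the scene from outside the fiction → non-diegetic.
(4) ambient/room sound belonging to the story's physical space → diegetic.
Sound (5): spoken by a character present in the story world, so diegetic.
Only (1) is meta-diegetic.

1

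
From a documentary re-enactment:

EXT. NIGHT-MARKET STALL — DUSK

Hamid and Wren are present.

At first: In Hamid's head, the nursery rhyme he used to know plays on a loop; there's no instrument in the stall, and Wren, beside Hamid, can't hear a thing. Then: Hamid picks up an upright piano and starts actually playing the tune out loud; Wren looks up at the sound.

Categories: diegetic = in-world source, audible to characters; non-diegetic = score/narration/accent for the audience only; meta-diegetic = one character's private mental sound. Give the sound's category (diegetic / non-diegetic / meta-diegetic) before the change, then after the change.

meta-diegetic, diegetic

Before the change: the tune exists only as Hamid's private memory; Wren can't hear it → meta-diegetic.
After the change: Hamid is now producing it live on an upright piano, in the room, and Wren hears it → diegetic.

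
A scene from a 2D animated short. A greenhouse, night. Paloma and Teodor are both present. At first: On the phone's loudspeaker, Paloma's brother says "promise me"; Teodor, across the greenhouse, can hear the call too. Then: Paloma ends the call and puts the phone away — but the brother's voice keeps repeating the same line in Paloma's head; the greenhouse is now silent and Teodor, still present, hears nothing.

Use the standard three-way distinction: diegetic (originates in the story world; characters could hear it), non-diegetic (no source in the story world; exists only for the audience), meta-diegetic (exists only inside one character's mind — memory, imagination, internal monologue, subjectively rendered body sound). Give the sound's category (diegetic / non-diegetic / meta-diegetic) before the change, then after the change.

Before the change: the loudspeaker is an in-world source; both Paloma and Teodor hear the call → diegetic.
After the change: with the phone off, the voice continues only as Paloma's private mental replay — Teodor can't hear it → meta-diegetic.

diegetic, meta-diegetic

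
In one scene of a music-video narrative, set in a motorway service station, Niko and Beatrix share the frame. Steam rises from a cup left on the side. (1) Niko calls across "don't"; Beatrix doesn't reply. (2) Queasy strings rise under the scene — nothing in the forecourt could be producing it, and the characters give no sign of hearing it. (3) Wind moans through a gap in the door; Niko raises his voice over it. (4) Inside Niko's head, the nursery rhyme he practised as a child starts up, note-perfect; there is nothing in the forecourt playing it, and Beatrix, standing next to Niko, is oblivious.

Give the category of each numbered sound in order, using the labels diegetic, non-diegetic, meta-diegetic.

diegetic, non-diegetic, diegetic, meta-diegetic

(1) is diegetic: on-screen dialogue — Niko speaks and Beatrix is there to hear.
(2) is non-diegetic: nothing in the forecourt produces it and the characters don't hear it — pure soundtrack.
(3) it's the actual ambient sound of the location → diegetic.
Sound (4): remembered music, private to Niko — Beatrix is oblivious because it isn't in the room, so meta-diegetic.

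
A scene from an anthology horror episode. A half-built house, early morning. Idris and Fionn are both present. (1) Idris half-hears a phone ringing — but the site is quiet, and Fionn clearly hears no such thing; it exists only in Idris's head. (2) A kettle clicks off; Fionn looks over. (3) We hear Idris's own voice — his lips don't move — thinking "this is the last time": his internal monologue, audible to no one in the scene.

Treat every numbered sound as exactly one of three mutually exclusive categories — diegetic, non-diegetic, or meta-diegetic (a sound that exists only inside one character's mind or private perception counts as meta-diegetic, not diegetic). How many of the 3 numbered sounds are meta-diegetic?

(1) Idris alone 'hears' it — an imagined sound, not present in the space → meta-diegetic.
(2) the sound comes from a kettle physically present in the location → diegetic.
(3) is meta-diegetic: Idris's thought-voice: a private mental sound no other character can hear.
Meta-diegetic: (1), (3) — that's 2.

2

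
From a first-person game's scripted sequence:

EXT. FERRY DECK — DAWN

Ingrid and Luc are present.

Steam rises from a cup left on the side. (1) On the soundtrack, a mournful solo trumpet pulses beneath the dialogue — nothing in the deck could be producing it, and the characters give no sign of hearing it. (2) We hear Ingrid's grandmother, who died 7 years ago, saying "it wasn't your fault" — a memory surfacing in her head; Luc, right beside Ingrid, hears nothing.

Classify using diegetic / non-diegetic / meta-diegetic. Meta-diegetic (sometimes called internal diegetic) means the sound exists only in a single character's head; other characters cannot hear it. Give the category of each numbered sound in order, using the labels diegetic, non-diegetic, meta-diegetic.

(1) is non-diegetic: it has no source in the story world and no character can hear it — it's underscore.
Sound (2): the voice is a memory playing only inside Ingrid's mind; Luc can't hear it, so meta-diegetic.

non-diegetic, meta-diegetic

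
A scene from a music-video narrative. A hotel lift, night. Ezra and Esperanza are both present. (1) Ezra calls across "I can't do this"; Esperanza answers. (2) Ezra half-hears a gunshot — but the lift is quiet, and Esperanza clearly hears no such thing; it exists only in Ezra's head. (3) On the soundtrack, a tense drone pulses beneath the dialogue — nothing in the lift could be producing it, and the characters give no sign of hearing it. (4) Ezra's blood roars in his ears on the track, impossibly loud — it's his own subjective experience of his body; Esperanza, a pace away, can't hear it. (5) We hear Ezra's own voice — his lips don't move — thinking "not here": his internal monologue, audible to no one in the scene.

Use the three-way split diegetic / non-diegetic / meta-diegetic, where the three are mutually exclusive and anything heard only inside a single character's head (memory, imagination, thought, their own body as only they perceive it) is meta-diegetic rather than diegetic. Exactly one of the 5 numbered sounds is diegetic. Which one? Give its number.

(1) is diegetic: on-screen dialogue — Ezra speaks and Esperanza is there to hear.
Sound (2): Ezra alone 'hears' it — an imagined sound, not present in the space, so meta-diegetic.
(3) is non-diegetic: nothing in the lift produces it and the characters don't hear it — pure soundtrack.
Sound (4): point-of-audition from inside Ezra's body; not a sound in the room, so meta-diegetic.
(5) Ezra's thought-voice: a private mental sound no other character can hear → meta-diegetic.
Only (1) is diegetic.

1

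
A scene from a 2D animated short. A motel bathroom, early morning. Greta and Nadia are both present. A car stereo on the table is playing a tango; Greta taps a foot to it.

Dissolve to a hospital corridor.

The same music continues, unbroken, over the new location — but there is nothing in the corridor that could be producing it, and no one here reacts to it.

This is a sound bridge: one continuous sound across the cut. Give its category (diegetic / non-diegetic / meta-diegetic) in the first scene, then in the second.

Scene one: a car stereo is an on-screen source and Greta reacts to it → diegetic.
Scene two: there is no source in the corridor and no one hears it — it's now underscore → non-diegetic.

diegetic, non-diegetic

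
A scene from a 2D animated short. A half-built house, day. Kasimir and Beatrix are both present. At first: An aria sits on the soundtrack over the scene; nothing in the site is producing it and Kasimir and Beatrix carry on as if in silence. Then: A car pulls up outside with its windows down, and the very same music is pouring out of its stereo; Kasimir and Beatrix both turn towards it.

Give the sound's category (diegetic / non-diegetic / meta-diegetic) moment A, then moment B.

non-diegetic, diegetic

Moment A: no in-world source exists and no character can hear it — underscore → non-diegetic.
Moment B: the car stereo is now a real source in the story world and the characters hear it → diegetic.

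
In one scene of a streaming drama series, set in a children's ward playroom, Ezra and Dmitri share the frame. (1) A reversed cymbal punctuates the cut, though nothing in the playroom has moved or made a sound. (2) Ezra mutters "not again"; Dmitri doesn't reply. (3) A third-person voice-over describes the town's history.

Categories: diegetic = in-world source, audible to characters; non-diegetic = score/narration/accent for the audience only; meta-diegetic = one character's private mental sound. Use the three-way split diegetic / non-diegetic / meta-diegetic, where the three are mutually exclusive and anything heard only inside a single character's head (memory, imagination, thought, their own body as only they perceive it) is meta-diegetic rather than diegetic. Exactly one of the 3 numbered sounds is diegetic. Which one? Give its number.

(1) is non-diegetic: nothing in the scene produces it; it's an accent added for the audience.
(2) is diegetic: on-screen dialogue — Ezra speaks and Dmitri is there to hear.
Sound (3): external voice-over — not a character, not heard by anyone in the scene, so non-diegetic.
Only (2) is diegetic.

2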